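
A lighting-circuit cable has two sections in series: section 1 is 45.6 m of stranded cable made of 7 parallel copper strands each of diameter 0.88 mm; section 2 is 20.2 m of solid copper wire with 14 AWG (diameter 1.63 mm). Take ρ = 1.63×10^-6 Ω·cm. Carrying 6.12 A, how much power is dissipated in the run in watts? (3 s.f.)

ρ = 1.63×10^-6 Ω·cm = 1.63×10^-8 Ω·m
Section 1: A_strand = π(4.4000e-04)² = 6.082e-07 m²; R₁ = ρL/(N·A_s) = (1.63×10^-8)(45.6)/(7×6.082e-07) = 0.1746 Ω
Section 2: A = π(1.63/2 mm)² = π(8.1500e-04 m)² = 2.087e-06 m²
R₂ = (1.63×10^-8)(20.2)/(2.087e-06) = 0.1578 Ω
R = R₁ + R₂ = 0.3324 Ω
P = I²R = (6.12)² × 0.3324 = 12.4 W

12.4 W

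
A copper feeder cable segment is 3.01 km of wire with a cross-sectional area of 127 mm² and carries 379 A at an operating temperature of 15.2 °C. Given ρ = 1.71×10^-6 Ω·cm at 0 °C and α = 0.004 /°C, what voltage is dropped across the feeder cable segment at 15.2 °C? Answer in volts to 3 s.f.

ρ = 1.71×10^-6 Ω·cm = 1.71×10^-8 Ω·m
A = 127 mm² = 1.270e-04 m²
R₍0₎ = ρL/A = (1.71×10^-8)(3010)/(1.270e-04) = 0.4053 Ω
R₍15.2₎ = R₍0₎(1 + αΔT) = 0.4053 × (1 + 0.004×15.2) = 0.4299 Ω
V = IR = 379 × 0.4299 = 163 V

163 V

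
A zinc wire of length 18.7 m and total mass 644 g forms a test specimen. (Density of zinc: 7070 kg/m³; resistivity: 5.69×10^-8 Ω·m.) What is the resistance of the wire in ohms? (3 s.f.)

A = m/(density·L) = 0.644/(7070×18.7) = 4.8711e-06 m²
R = ρL/A = (5.69×10^-8)(18.7)/(4.8711e-06) = 0.218 Ω

0.218 Ω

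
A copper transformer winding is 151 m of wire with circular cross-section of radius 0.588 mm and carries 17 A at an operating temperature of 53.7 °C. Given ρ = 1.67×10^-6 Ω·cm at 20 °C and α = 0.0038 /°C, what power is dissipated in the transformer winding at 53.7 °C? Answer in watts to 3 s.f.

757 W

ρ = 1.67×10^-6 Ω·cm = 1.67×10^-8 Ω·m
A = πr² = π(5.8800e-04 m)² = 1.086e-06 m²
R₍20₎ = ρL/A = (1.67×10^-8)(151)/(1.086e-06) = 2.322 Ω
R₍53.7₎ = R₍20₎(1 + αΔT) = 2.322 × (1 + 0.0038×33.7) = 2.619 Ω
P = I²R = (17)² × 2.619 = 757 W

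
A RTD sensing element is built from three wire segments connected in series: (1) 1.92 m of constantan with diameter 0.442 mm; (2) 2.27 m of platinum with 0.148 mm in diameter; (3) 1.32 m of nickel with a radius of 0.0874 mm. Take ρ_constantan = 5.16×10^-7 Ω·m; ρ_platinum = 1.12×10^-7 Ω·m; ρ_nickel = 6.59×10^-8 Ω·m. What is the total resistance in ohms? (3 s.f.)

Seg 1: A = π(d/2)² = π(2.2100e-04 m)² = 1.534e-07 m²
R_1 = (5.16×10^-7)(1.92)/(1.534e-07) = 6.457 Ω
Seg 2: A = π(d/2)² = π(7.4000e-05 m)² = 1.720e-08 m²
R_2 = (1.12×10^-7)(2.27)/(1.720e-08) = 14.78 Ω
Seg 3: A = πr² = π(8.7400e-05 m)² = 2.400e-08 m²
R_3 = (6.59×10^-8)(1.32)/(2.400e-08) = 3.625 Ω
R_total = R_1 + R_2 + R_3 = 24.9 Ω

24.9 Ω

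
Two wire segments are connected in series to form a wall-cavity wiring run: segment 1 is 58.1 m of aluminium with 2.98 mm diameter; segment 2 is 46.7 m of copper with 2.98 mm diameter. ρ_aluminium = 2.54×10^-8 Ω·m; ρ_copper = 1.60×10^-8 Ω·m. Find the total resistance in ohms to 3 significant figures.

Segment 1: A = π(d/2)² = π(1.4900e-03 m)² = 6.975e-06 m²
R₁ = ρL/A = (2.54×10^-8)(58.1)/(6.975e-06) = 0.2116 Ω
R₂ = (1.60×10^-8)(46.7)/(6.975e-06) = 0.1071 Ω
R = R₁ + R₂ = 0.319 Ω

0.319 Ω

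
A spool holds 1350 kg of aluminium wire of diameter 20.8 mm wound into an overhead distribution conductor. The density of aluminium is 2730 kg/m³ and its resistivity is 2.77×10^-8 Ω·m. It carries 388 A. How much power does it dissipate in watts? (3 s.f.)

17900 W

A = π(d/2)² = π(1.0400e-02 m)² = 3.3979e-04 m²
L = m/(density·A) = 1350/(2730×3.3979e-04) = 1455 m
R = ρL/A = (2.77×10^-8)(1455)/(3.3979e-04) = 0.1186 Ω
P = I²R = (388)² × 0.1186 = 17900 W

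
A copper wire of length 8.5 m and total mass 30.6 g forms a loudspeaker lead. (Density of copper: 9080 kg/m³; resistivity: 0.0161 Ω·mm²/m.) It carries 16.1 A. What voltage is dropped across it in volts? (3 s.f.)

5.56 V

ρ = 0.0161 Ω·mm²/m = 1.61×10^-8 Ω·m
A = m/(density·L) = 0.0306/(9080×8.5) = 3.9648e-07 m²
R = ρL/A = (1.61×10^-8)(8.5)/(3.9648e-07) = 0.3452 Ω
V = IR = 16.1 × 0.3452 = 5.56 V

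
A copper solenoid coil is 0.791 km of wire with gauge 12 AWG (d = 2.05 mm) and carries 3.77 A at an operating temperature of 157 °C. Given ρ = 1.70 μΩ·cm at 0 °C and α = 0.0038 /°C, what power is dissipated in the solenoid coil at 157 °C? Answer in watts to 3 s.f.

ρ = 1.70 μΩ·cm = 1.70×10^-8 Ω·m
A = π(2.05/2 mm)² = π(1.0250e-03 m)² = 3.301e-06 m²
R₍0₎ = ρL/A = (1.70×10^-8)(791)/(3.301e-06) = 4.074 Ω
R₍157₎ = R₍0₎(1 + αΔT) = 4.074 × (1 + 0.0038×157) = 6.505 Ω
P = I²R = (3.77)² × 6.505 = 92.4 W

92.4 W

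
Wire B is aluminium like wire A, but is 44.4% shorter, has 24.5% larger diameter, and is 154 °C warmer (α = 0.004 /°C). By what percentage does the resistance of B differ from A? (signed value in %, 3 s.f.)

-42.0%

R ∝ ρL/d² with ρ ∝ (1+αΔT), so R_B/R_A = (1 − 44.4/100) × (1 + 24.5/100)⁻² × (1 + 0.004×154)
= 0.556 × 0.6452 × 1.616 = 0.5797
(R_B − R_A)/R_A = 0.5797 − 1 = -42.0%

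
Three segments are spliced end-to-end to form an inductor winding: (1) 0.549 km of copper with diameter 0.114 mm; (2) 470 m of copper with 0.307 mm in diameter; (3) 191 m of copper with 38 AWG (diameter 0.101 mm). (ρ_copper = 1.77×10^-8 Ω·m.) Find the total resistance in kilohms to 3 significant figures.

Seg 1: A = π(d/2)² = π(5.7000e-05 m)² = 1.021e-08 m²
R_1 = (1.77×10^-8)(549)/(1.021e-08) = 952 Ω
Seg 2: A = π(d/2)² = π(1.5350e-04 m)² = 7.402e-08 m²
R_2 = (1.77×10^-8)(470)/(7.402e-08) = 112.4 Ω
Seg 3: A = π(0.101/2 mm)² = π(5.0500e-05 m)² = 8.012e-09 m²
R_3 = (1.77×10^-8)(191)/(8.012e-09) = 422 Ω
R_total = R_1 + R_2 + R_3 = 1.49 kΩ

1.49 kΩ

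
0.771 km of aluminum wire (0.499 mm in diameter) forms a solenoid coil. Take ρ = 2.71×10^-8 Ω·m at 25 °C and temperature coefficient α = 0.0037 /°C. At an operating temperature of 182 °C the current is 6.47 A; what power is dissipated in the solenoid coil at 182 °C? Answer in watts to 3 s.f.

7070 W

A = π(d/2)² = π(2.4950e-04 m)² = 1.956e-07 m²
R₍25₎ = ρL/A = (2.71×10^-8)(771)/(1.956e-07) = 106.8 Ω
R₍182₎ = R₍25₎(1 + αΔT) = 106.8 × (1 + 0.0037×157) = 168.9 Ω
P = I²R = (6.47)² × 168.9 = 7070 W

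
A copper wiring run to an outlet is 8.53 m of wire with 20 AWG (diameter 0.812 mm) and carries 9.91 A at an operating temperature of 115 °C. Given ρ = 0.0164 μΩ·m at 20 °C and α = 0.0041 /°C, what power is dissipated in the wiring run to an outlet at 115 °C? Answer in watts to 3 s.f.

ρ = 0.0164 μΩ·m = 1.64×10^-8 Ω·m
A = π(0.812/2 mm)² = π(4.0600e-04 m)² = 5.178e-07 m²
R₍20₎ = ρL/A = (1.64×10^-8)(8.53)/(5.178e-07) = 0.2701 Ω
R₍115₎ = R₍20₎(1 + αΔT) = 0.2701 × (1 + 0.0041×95) = 0.3754 Ω
P = I²R = (9.91)² × 0.3754 = 36.9 W

36.9 W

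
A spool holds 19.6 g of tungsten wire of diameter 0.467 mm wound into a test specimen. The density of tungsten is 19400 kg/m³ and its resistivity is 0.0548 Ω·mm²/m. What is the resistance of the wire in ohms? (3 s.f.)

1.89 Ω

ρ = 0.0548 Ω·mm²/m = 5.48×10^-8 Ω·m
A = π(d/2)² = π(2.3350e-04 m)² = 1.7129e-07 m²
L = m/(density·A) = 0.0196/(19400×1.7129e-07) = 5.898 m
R = ρL/A = (5.48×10^-8)(5.898)/(1.7129e-07) = 1.89 Ω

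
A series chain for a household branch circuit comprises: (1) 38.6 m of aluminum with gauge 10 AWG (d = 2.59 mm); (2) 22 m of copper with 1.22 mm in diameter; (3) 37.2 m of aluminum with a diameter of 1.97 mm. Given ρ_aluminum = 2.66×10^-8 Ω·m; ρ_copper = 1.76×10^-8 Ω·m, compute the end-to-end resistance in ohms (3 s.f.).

0.851 Ω

Seg 1: A = π(2.59/2 mm)² = π(1.2950e-03 m)² = 5.269e-06 m²
R_1 = (2.66×10^-8)(38.6)/(5.269e-06) = 0.1949 Ω
Seg 2: A = π(d/2)² = π(6.1000e-04 m)² = 1.169e-06 m²
R_2 = (1.76×10^-8)(22)/(1.169e-06) = 0.3312 Ω
Seg 3: A = π(d/2)² = π(9.8500e-04 m)² = 3.048e-06 m²
R_3 = (2.66×10^-8)(37.2)/(3.048e-06) = 0.3246 Ω
R_total = R_1 + R_2 + R_3 = 0.851 Ω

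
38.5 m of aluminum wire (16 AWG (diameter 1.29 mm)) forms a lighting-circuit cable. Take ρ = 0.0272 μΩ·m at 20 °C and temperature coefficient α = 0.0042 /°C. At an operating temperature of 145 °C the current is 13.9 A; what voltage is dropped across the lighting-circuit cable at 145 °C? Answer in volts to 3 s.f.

17.0 V

ρ = 0.0272 μΩ·m = 2.72×10^-8 Ω·m
A = π(1.29/2 mm)² = π(6.4500e-04 m)² = 1.307e-06 m²
R₍20₎ = ρL/A = (2.72×10^-8)(38.5)/(1.307e-06) = 0.8012 Ω
R₍145₎ = R₍20₎(1 + αΔT) = 0.8012 × (1 + 0.0042×125) = 1.222 Ω
V = IR = 13.9 × 1.222 = 17.0 V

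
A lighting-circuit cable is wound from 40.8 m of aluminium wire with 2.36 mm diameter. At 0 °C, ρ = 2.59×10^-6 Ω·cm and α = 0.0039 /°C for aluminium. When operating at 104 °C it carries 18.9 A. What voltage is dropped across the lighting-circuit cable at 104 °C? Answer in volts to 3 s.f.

6.42 V

ρ = 2.59×10^-6 Ω·cm = 2.59×10^-8 Ω·m
A = π(d/2)² = π(1.1800e-03 m)² = 4.374e-06 m²
R₍0₎ = ρL/A = (2.59×10^-8)(40.8)/(4.374e-06) = 0.2416 Ω
R₍104₎ = R₍0₎(1 + αΔT) = 0.2416 × (1 + 0.0039×104) = 0.3396 Ω
V = IR = 18.9 × 0.3396 = 6.42 V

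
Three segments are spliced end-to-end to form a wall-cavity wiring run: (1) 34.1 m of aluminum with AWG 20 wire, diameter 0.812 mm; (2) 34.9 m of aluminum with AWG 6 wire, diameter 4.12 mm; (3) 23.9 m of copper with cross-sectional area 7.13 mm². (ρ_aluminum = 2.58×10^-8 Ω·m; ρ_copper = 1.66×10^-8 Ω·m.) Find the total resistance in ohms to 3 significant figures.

Seg 1: A = π(0.812/2 mm)² = π(4.0600e-04 m)² = 5.178e-07 m²
R_1 = (2.58×10^-8)(34.1)/(5.178e-07) = 1.699 Ω
Seg 2: A = π(4.12/2 mm)² = π(2.0600e-03 m)² = 1.333e-05 m²
R_2 = (2.58×10^-8)(34.9)/(1.333e-05) = 0.06754 Ω
Seg 3: A = 7.13 mm² = 7.130e-06 m²
R_3 = (1.66×10^-8)(23.9)/(7.130e-06) = 0.05564 Ω
R_total = R_1 + R_2 + R_3 = 1.82 Ω

1.82 Ω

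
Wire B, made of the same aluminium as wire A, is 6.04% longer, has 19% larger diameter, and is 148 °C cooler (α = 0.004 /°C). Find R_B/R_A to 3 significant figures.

R ∝ ρL/d² with ρ ∝ (1+αΔT), so R_B/R_A = (1 + 6.04/100) × (1 + 19/100)⁻² × (1 − 0.004×148)
= 1.06 × 0.7062 × 0.408 = 0.306

0.306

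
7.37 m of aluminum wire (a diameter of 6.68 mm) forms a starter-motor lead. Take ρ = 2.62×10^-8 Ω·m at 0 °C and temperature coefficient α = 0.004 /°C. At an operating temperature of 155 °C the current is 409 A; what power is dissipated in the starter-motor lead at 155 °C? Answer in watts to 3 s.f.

A = π(d/2)² = π(3.3400e-03 m)² = 3.505e-05 m²
R₍0₎ = ρL/A = (2.62×10^-8)(7.37)/(3.505e-05) = 0.00551 Ω
R₍155₎ = R₍0₎(1 + αΔT) = 0.00551 × (1 + 0.004×155) = 0.008926 Ω
P = I²R = (409)² × 0.008926 = 1490 W

1490 W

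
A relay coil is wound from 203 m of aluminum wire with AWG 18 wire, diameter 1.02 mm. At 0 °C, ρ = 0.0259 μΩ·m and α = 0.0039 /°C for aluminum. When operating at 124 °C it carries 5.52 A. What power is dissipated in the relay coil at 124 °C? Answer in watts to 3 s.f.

ρ = 0.0259 μΩ·m = 2.59×10^-8 Ω·m
A = π(1.02/2 mm)² = π(5.1000e-04 m)² = 8.171e-07 m²
R₍0₎ = ρL/A = (2.59×10^-8)(203)/(8.171e-07) = 6.434 Ω
R₍124₎ = R₍0₎(1 + αΔT) = 6.434 × (1 + 0.0039×124) = 9.546 Ω
P = I²R = (5.52)² × 9.546 = 291 W

291 W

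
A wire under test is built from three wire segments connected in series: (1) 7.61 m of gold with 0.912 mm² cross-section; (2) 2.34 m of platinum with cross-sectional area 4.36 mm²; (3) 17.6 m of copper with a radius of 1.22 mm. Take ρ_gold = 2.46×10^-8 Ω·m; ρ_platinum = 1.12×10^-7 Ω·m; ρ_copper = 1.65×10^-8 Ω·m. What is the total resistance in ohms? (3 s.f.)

Seg 1: A = 0.912 mm² = 9.120e-07 m²
R_1 = (2.46×10^-8)(7.61)/(9.120e-07) = 0.2053 Ω
Seg 2: A = 4.36 mm² = 4.360e-06 m²
R_2 = (1.12×10^-7)(2.34)/(4.360e-06) = 0.06011 Ω
Seg 3: A = πr² = π(1.2200e-03 m)² = 4.676e-06 m²
R_3 = (1.65×10^-8)(17.6)/(4.676e-06) = 0.06211 Ω
R_total = R_1 + R_2 + R_3 = 0.327 Ω

0.327 Ω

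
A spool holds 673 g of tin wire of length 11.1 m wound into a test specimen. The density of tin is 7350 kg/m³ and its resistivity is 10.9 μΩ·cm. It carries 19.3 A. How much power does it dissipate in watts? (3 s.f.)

54.6 W

ρ = 10.9 μΩ·cm = 1.09×10^-7 Ω·m
A = m/(density·L) = 0.673/(7350×11.1) = 8.2491e-06 m²
R = ρL/A = (1.09×10^-7)(11.1)/(8.2491e-06) = 0.1467 Ω
P = I²R = (19.3)² × 0.1467 = 54.6 W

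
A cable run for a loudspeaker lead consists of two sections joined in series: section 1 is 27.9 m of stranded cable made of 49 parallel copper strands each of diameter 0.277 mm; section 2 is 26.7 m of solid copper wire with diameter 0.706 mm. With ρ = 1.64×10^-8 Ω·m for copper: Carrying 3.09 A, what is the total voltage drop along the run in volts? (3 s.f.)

3.94 V

Section 1: A_strand = π(1.3850e-04)² = 6.026e-08 m²; R₁ = ρL/(N·A_s) = (1.64×10^-8)(27.9)/(49×6.026e-08) = 0.155 Ω
Section 2: A = π(d/2)² = π(3.5300e-04 m)² = 3.915e-07 m²
R₂ = (1.64×10^-8)(26.7)/(3.915e-07) = 1.119 Ω
R = R₁ + R₂ = 1.274 Ω
V = IR = 3.09 × 1.274 = 3.94 V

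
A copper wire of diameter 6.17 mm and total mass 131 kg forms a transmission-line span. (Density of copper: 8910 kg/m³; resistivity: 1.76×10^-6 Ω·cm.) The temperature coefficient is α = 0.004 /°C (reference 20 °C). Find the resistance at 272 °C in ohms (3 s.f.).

0.581 Ω

ρ = 1.76×10^-6 Ω·cm = 1.76×10^-8 Ω·m
A = π(d/2)² = π(3.0850e-03 m)² = 2.9899e-05 m²
L = m/(density·A) = 131/(8910×2.9899e-05) = 491.7 m
R = ρL/A = (1.76×10^-8)(491.7)/(2.9899e-05) = 0.2895 Ω
R(272 °C) = 0.2895 × (1 + 0.004×252) = 0.581 Ω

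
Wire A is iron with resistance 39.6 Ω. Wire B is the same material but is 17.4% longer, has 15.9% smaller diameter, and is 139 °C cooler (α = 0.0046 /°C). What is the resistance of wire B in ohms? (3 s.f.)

23.7 Ω

R ∝ ρL/d² with ρ ∝ (1+αΔT), so R_B/R_A = (1 + 17.4/100) × (1 − 15.9/100)⁻² × (1 − 0.0046×139)
= 1.174 × 1.414 × 0.3606 = 0.5986
R_B = 0.5986 × 39.6 = 23.7 Ω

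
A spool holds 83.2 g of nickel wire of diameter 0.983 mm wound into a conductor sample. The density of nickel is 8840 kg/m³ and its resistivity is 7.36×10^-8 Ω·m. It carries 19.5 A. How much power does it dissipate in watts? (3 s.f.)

A = π(d/2)² = π(4.9150e-04 m)² = 7.5892e-07 m²
L = m/(density·A) = 0.0832/(8840×7.5892e-07) = 12.4 m
R = ρL/A = (7.36×10^-8)(12.4)/(7.5892e-07) = 1.203 Ω
P = I²R = (19.5)² × 1.203 = 457 W

457 W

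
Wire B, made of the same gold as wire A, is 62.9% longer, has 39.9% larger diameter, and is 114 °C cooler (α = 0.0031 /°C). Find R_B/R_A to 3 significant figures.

R ∝ ρL/d² with ρ ∝ (1+αΔT), so R_B/R_A = (1 + 62.9/100) × (1 + 39.9/100)⁻² × (1 − 0.0031×114)
= 1.629 × 0.5109 × 0.6466 = 0.538

0.538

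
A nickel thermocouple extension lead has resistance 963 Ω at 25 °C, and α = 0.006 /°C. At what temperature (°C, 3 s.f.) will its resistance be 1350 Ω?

92.0 °C

R = R₀(1 + α(T − T₀)) ⇒ T = T₀ + (R/R₀ − 1)/α
T = 25 + (1350/963 − 1)/0.006 = 25 + (0.4019)/0.006 = 92.0 °C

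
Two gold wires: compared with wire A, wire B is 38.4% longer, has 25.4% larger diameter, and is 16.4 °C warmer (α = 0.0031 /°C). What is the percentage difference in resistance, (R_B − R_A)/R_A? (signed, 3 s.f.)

R ∝ ρL/d² with ρ ∝ (1+αΔT), so R_B/R_A = (1 + 38.4/100) × (1 + 25.4/100)⁻² × (1 + 0.0031×16.4)
= 1.384 × 0.6359 × 1.051 = 0.9249
(R_B − R_A)/R_A = 0.9249 − 1 = -7.51%

-7.51%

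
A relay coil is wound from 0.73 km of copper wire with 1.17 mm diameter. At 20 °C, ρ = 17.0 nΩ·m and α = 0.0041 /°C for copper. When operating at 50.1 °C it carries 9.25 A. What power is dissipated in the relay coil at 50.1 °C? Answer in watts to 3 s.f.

1110 W

ρ = 17.0 nΩ·m = 1.70×10^-8 Ω·m
A = π(d/2)² = π(5.8500e-04 m)² = 1.075e-06 m²
R₍20₎ = ρL/A = (1.70×10^-8)(730)/(1.075e-06) = 11.54 Ω
R₍50.1₎ = R₍20₎(1 + αΔT) = 11.54 × (1 + 0.0041×30.1) = 12.97 Ω
P = I²R = (9.25)² × 12.97 = 1110 W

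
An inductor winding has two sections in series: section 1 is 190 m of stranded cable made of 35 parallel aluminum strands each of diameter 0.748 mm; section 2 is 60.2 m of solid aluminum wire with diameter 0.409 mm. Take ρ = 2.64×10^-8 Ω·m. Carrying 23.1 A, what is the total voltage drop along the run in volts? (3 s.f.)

287 V

Section 1: A_strand = π(3.7400e-04)² = 4.394e-07 m²; R₁ = ρL/(N·A_s) = (2.64×10^-8)(190)/(35×4.394e-07) = 0.3261 Ω
Section 2: A = π(d/2)² = π(2.0450e-04 m)² = 1.314e-07 m²
R₂ = (2.64×10^-8)(60.2)/(1.314e-07) = 12.1 Ω
R = R₁ + R₂ = 12.42 Ω
V = IR = 23.1 × 12.42 = 287 V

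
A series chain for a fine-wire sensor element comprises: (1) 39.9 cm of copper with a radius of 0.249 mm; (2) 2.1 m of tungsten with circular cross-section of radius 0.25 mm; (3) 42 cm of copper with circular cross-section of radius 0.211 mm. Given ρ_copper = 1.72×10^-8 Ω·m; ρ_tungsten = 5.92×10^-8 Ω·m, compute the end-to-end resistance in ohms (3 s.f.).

Seg 1: A = πr² = π(2.4900e-04 m)² = 1.948e-07 m²
R_1 = (1.72×10^-8)(0.399)/(1.948e-07) = 0.03523 Ω
Seg 2: A = πr² = π(2.5000e-04 m)² = 1.963e-07 m²
R_2 = (5.92×10^-8)(2.1)/(1.963e-07) = 0.6332 Ω
Seg 3: A = πr² = π(2.1100e-04 m)² = 1.399e-07 m²
R_3 = (1.72×10^-8)(0.42)/(1.399e-07) = 0.05165 Ω
R_total = R_1 + R_2 + R_3 = 0.720 Ω

0.720 Ω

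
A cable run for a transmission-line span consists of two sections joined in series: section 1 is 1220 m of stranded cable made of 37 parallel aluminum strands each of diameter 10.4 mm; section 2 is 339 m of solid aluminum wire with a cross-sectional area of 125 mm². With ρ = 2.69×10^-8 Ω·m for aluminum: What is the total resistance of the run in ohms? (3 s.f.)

Section 1: A_strand = π(5.2000e-03)² = 8.495e-05 m²; R₁ = ρL/(N·A_s) = (2.69×10^-8)(1220)/(37×8.495e-05) = 0.01044 Ω
Section 2: A = 125 mm² = 1.250e-04 m²
R₂ = (2.69×10^-8)(339)/(1.250e-04) = 0.07295 Ω
R = R₁ + R₂ = 0.0834 Ω

0.0834 Ω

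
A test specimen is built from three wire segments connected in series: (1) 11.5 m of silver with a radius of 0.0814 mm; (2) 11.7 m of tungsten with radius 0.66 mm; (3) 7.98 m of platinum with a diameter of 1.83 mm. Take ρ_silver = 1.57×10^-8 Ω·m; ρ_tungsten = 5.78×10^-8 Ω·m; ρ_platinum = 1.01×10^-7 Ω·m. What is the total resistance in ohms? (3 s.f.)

9.47 Ω

Seg 1: A = πr² = π(8.1400e-05 m)² = 2.082e-08 m²
R_1 = (1.57×10^-8)(11.5)/(2.082e-08) = 8.674 Ω
Seg 2: A = πr² = π(6.6000e-04 m)² = 1.368e-06 m²
R_2 = (5.78×10^-8)(11.7)/(1.368e-06) = 0.4942 Ω
Seg 3: A = π(d/2)² = π(9.1500e-04 m)² = 2.630e-06 m²
R_3 = (1.01×10^-7)(7.98)/(2.630e-06) = 0.3064 Ω
R_total = R_1 + R_2 + R_3 = 9.47 Ω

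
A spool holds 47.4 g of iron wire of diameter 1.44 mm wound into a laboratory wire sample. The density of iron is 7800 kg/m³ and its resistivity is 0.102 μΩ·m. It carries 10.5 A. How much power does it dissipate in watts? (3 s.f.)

ρ = 0.102 μΩ·m = 1.02×10^-7 Ω·m
A = π(d/2)² = π(7.2000e-04 m)² = 1.6286e-06 m²
L = m/(density·A) = 0.0474/(7800×1.6286e-06) = 3.731 m
R = ρL/A = (1.02×10^-7)(3.731)/(1.6286e-06) = 0.2337 Ω
P = I²R = (10.5)² × 0.2337 = 25.8 W

25.8 W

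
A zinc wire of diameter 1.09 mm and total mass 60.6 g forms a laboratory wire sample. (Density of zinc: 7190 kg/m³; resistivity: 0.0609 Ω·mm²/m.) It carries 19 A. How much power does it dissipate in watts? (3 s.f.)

ρ = 0.0609 Ω·mm²/m = 6.09×10^-8 Ω·m
A = π(d/2)² = π(5.4500e-04 m)² = 9.3313e-07 m²
L = m/(density·A) = 0.0606/(7190×9.3313e-07) = 9.032 m
R = ρL/A = (6.09×10^-8)(9.032)/(9.3313e-07) = 0.5895 Ω
P = I²R = (19)² × 0.5895 = 213 W

213 W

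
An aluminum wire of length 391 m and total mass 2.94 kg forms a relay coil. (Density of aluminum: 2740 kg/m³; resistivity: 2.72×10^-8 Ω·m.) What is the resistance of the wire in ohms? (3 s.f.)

A = m/(density·L) = 2.94/(2740×391) = 2.7442e-06 m²
R = ρL/A = (2.72×10^-8)(391)/(2.7442e-06) = 3.88 Ω

3.88 Ω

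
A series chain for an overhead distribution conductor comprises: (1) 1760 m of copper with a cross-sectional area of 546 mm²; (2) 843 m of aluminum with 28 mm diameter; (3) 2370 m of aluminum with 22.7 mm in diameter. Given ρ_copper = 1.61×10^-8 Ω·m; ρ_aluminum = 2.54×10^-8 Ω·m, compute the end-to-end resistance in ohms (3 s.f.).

0.235 Ω

Seg 1: A = 546 mm² = 5.460e-04 m²
R_1 = (1.61×10^-8)(1760)/(5.460e-04) = 0.0519 Ω
Seg 2: A = π(d/2)² = π(1.4000e-02 m)² = 6.158e-04 m²
R_2 = (2.54×10^-8)(843)/(6.158e-04) = 0.03477 Ω
Seg 3: A = π(d/2)² = π(1.1350e-02 m)² = 4.047e-04 m²
R_3 = (2.54×10^-8)(2370)/(4.047e-04) = 0.1487 Ω
R_total = R_1 + R_2 + R_3 = 0.235 Ω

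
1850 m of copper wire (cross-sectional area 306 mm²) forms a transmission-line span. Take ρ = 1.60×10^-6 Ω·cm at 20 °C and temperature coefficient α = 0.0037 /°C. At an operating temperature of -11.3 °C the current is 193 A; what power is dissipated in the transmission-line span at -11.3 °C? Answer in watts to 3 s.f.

3190 W

ρ = 1.60×10^-6 Ω·cm = 1.60×10^-8 Ω·m
A = 306 mm² = 3.060e-04 m²
R₍20₎ = ρL/A = (1.60×10^-8)(1850)/(3.060e-04) = 0.09673 Ω
R₍-11.3₎ = R₍20₎(1 + αΔT) = 0.09673 × (1 + 0.0037×-31.3) = 0.08553 Ω
P = I²R = (193)² × 0.08553 = 3190 W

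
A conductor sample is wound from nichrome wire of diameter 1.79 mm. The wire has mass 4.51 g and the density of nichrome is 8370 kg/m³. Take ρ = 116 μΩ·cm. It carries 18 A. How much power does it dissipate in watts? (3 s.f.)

ρ = 116 μΩ·cm = 1.16×10^-6 Ω·m
A = π(d/2)² = π(8.9500e-04 m)² = 2.5165e-06 m²
L = m/(density·A) = 0.00451/(8370×2.5165e-06) = 0.2141 m
R = ρL/A = (1.16×10^-6)(0.2141)/(2.5165e-06) = 0.0987 Ω
P = I²R = (18)² × 0.0987 = 32.0 W

32.0 W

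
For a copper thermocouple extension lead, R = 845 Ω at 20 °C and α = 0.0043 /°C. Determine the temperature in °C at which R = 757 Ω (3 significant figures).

-4.22 °C

R = R₀(1 + α(T − T₀)) ⇒ T = T₀ + (R/R₀ − 1)/α
T = 20 + (757/845 − 1)/0.0043 = 20 + (-0.1041)/0.0043 = -4.22 °C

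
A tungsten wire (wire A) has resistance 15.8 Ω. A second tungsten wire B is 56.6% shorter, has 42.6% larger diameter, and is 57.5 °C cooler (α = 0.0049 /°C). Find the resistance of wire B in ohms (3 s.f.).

2.42 Ω

R ∝ ρL/d² with ρ ∝ (1+αΔT), so R_B/R_A = (1 − 56.6/100) × (1 + 42.6/100)⁻² × (1 − 0.0049×57.5)
= 0.434 × 0.4918 × 0.7183 = 0.1533
R_B = 0.1533 × 15.8 = 2.42 Ω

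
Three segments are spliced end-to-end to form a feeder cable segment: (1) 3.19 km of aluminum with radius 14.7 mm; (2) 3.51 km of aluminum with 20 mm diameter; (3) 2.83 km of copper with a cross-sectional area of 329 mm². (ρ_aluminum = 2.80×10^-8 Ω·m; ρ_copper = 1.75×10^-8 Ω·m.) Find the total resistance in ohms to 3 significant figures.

Seg 1: A = πr² = π(1.4700e-02 m)² = 6.789e-04 m²
R_1 = (2.80×10^-8)(3190)/(6.789e-04) = 0.1316 Ω
Seg 2: A = π(d/2)² = π(1.0000e-02 m)² = 3.142e-04 m²
R_2 = (2.80×10^-8)(3510)/(3.142e-04) = 0.3128 Ω
Seg 3: A = 329 mm² = 3.290e-04 m²
R_3 = (1.75×10^-8)(2830)/(3.290e-04) = 0.1505 Ω
R_total = R_1 + R_2 + R_3 = 0.595 Ω

0.595 Ω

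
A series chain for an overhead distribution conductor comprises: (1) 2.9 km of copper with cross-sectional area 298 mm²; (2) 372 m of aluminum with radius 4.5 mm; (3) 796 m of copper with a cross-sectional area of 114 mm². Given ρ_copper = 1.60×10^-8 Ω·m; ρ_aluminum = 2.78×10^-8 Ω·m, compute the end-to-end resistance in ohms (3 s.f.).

Seg 1: A = 298 mm² = 2.980e-04 m²
R_1 = (1.60×10^-8)(2900)/(2.980e-04) = 0.1557 Ω
Seg 2: A = πr² = π(4.5000e-03 m)² = 6.362e-05 m²
R_2 = (2.78×10^-8)(372)/(6.362e-05) = 0.1626 Ω
Seg 3: A = 114 mm² = 1.140e-04 m²
R_3 = (1.60×10^-8)(796)/(1.140e-04) = 0.1117 Ω
R_total = R_1 + R_2 + R_3 = 0.430 Ω

0.430 Ω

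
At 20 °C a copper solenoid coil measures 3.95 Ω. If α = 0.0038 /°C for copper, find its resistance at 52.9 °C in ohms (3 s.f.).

4.44 Ω

ΔT = 52.9 − 20 = 32.9 °C
R = R₀(1 + αΔT) = 3.95 × (1 + 0.0038×32.9) = 3.95 × 1.125 = 4.44 Ω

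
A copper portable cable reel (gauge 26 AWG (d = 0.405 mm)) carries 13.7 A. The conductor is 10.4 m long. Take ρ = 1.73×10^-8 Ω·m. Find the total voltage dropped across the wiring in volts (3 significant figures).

19.1 V

A = π(0.405/2 mm)² = π(2.0250e-04 m)² = 1.288e-07 m²
R = ρL/A = (1.73×10^-8)(10.4)/(1.288e-07) = 1.397 Ω
V = IR = 13.7 × 1.397 = 19.1 V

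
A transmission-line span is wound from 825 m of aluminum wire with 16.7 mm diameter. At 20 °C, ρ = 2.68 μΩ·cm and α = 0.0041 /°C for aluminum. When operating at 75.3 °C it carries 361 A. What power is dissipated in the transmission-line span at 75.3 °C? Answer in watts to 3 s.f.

16100 W

ρ = 2.68 μΩ·cm = 2.68×10^-8 Ω·m
A = π(d/2)² = π(8.3500e-03 m)² = 2.190e-04 m²
R₍20₎ = ρL/A = (2.68×10^-8)(825)/(2.190e-04) = 0.1009 Ω
R₍75.3₎ = R₍20₎(1 + αΔT) = 0.1009 × (1 + 0.0041×55.3) = 0.1238 Ω
P = I²R = (361)² × 0.1238 = 16100 W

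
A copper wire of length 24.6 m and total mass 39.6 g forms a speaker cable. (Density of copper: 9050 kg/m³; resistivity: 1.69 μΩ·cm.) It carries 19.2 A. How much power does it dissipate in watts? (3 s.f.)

ρ = 1.69 μΩ·cm = 1.69×10^-8 Ω·m
A = m/(density·L) = 0.0396/(9050×24.6) = 1.7787e-07 m²
R = ρL/A = (1.69×10^-8)(24.6)/(1.7787e-07) = 2.337 Ω
P = I²R = (19.2)² × 2.337 = 862 W

862 W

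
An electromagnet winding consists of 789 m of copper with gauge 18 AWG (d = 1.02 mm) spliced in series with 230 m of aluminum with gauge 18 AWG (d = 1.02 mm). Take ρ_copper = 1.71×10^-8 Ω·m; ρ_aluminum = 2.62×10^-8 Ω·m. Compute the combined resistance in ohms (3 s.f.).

23.9 Ω

Segment 1: A = π(1.02/2 mm)² = π(5.1000e-04 m)² = 8.171e-07 m²
R₁ = ρL/A = (1.71×10^-8)(789)/(8.171e-07) = 16.51 Ω
R₂ = (2.62×10^-8)(230)/(8.171e-07) = 7.375 Ω
R = R₁ + R₂ = 23.9 Ω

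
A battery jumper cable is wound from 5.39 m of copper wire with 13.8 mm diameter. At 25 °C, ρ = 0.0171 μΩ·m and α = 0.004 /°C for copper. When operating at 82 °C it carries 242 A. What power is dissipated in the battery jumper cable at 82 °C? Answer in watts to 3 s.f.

44.3 W

ρ = 0.0171 μΩ·m = 1.71×10^-8 Ω·m
A = π(d/2)² = π(6.9000e-03 m)² = 1.496e-04 m²
R₍25₎ = ρL/A = (1.71×10^-8)(5.39)/(1.496e-04) = 6.162×10^-4 Ω
R₍82₎ = R₍25₎(1 + αΔT) = 6.162×10^-4 × (1 + 0.004×57) = 7.567×10^-4 Ω
P = I²R = (242)² × 7.567×10^-4 = 44.3 W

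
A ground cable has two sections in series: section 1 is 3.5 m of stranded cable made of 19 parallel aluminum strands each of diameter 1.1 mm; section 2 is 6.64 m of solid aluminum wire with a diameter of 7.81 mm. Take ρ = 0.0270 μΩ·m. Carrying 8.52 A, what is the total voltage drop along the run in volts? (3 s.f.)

0.0765 V

ρ = 0.0270 μΩ·m = 2.70×10^-8 Ω·m
Section 1: A_strand = π(5.5000e-04)² = 9.503e-07 m²; R₁ = ρL/(N·A_s) = (2.70×10^-8)(3.5)/(19×9.503e-07) = 0.005234 Ω
Section 2: A = π(d/2)² = π(3.9050e-03 m)² = 4.791e-05 m²
R₂ = (2.70×10^-8)(6.64)/(4.791e-05) = 0.003742 Ω
R = R₁ + R₂ = 0.008976 Ω
V = IR = 8.52 × 0.008976 = 0.0765 V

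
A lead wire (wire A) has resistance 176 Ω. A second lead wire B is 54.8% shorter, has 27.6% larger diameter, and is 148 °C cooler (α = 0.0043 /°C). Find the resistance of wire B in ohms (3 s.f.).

R ∝ ρL/d² with ρ ∝ (1+αΔT), so R_B/R_A = (1 − 54.8/100) × (1 + 27.6/100)⁻² × (1 − 0.0043×148)
= 0.452 × 0.6142 × 0.3636 = 0.1009
R_B = 0.1009 × 176 = 17.8 Ω

17.8 Ω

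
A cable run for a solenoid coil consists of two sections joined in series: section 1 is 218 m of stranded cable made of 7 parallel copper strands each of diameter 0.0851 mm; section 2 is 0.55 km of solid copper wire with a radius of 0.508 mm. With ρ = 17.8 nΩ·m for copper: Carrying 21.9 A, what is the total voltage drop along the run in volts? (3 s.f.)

ρ = 17.8 nΩ·m = 1.78×10^-8 Ω·m
Section 1: A_strand = π(4.2550e-05)² = 5.688e-09 m²; R₁ = ρL/(N·A_s) = (1.78×10^-8)(218)/(7×5.688e-09) = 97.46 Ω
Section 2: A = πr² = π(5.0800e-04 m)² = 8.107e-07 m²
R₂ = (1.78×10^-8)(550)/(8.107e-07) = 12.08 Ω
R = R₁ + R₂ = 109.5 Ω
V = IR = 21.9 × 109.5 = 2400 V

2400 V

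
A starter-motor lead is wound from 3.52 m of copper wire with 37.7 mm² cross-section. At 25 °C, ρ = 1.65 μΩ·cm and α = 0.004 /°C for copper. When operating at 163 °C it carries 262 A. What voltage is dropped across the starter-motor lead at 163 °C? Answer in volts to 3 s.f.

ρ = 1.65 μΩ·cm = 1.65×10^-8 Ω·m
A = 37.7 mm² = 3.770e-05 m²
R₍25₎ = ρL/A = (1.65×10^-8)(3.52)/(3.770e-05) = 0.001541 Ω
R₍163₎ = R₍25₎(1 + αΔT) = 0.001541 × (1 + 0.004×138) = 0.002391 Ω
V = IR = 262 × 0.002391 = 0.626 V

0.626 V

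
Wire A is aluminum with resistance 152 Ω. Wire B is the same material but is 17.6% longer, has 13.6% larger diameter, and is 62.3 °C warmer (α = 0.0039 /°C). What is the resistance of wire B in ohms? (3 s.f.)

172 Ω

R ∝ ρL/d² with ρ ∝ (1+αΔT), so R_B/R_A = (1 + 17.6/100) × (1 + 13.6/100)⁻² × (1 + 0.0039×62.3)
= 1.176 × 0.7749 × 1.243 = 1.133
R_B = 1.133 × 152 = 172 Ω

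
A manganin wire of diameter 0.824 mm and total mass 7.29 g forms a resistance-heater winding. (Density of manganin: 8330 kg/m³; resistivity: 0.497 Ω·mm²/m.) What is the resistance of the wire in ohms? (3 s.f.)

ρ = 0.497 Ω·mm²/m = 4.97×10^-7 Ω·m
A = π(d/2)² = π(4.1200e-04 m)² = 5.3327e-07 m²
L = m/(density·A) = 0.00729/(8330×5.3327e-07) = 1.641 m
R = ρL/A = (4.97×10^-7)(1.641)/(5.3327e-07) = 1.53 Ω

1.53 Ω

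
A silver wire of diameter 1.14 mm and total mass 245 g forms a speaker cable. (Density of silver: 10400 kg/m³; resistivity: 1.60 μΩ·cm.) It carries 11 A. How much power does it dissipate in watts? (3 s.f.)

ρ = 1.60 μΩ·cm = 1.60×10^-8 Ω·m
A = π(d/2)² = π(5.7000e-04 m)² = 1.0207e-06 m²
L = m/(density·A) = 0.245/(10400×1.0207e-06) = 23.08 m
R = ρL/A = (1.60×10^-8)(23.08)/(1.0207e-06) = 0.3618 Ω
P = I²R = (11)² × 0.3618 = 43.8 W

43.8 W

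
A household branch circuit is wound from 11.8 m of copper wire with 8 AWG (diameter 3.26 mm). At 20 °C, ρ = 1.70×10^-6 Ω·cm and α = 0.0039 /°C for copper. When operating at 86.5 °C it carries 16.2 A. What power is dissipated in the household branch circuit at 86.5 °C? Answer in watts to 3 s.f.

ρ = 1.70×10^-6 Ω·cm = 1.70×10^-8 Ω·m
A = π(3.26/2 mm)² = π(1.6300e-03 m)² = 8.347e-06 m²
R₍20₎ = ρL/A = (1.70×10^-8)(11.8)/(8.347e-06) = 0.02403 Ω
R₍86.5₎ = R₍20₎(1 + αΔT) = 0.02403 × (1 + 0.0039×66.5) = 0.03027 Ω
P = I²R = (16.2)² × 0.03027 = 7.94 W

7.94 W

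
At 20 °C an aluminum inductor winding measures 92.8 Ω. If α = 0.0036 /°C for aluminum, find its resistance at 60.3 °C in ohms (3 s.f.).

106 Ω

ΔT = 60.3 − 20 = 40.3 °C
R = R₀(1 + αΔT) = 92.8 × (1 + 0.0036×40.3) = 92.8 × 1.145 = 106 Ω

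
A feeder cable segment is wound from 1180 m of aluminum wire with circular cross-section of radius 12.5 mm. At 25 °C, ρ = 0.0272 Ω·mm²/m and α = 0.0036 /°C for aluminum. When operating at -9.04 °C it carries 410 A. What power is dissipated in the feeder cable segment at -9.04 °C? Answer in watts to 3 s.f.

ρ = 0.0272 Ω·mm²/m = 2.72×10^-8 Ω·m
A = πr² = π(1.2500e-02 m)² = 4.909e-04 m²
R₍25₎ = ρL/A = (2.72×10^-8)(1180)/(4.909e-04) = 0.06539 Ω
R₍-9.04₎ = R₍25₎(1 + αΔT) = 0.06539 × (1 + 0.0036×-34) = 0.05737 Ω
P = I²R = (410)² × 0.05737 = 9640 W

9640 W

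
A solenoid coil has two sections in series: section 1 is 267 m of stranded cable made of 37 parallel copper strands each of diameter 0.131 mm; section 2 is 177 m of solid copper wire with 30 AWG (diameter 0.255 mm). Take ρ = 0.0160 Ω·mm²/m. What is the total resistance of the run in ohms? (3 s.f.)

64.0 Ω

ρ = 0.0160 Ω·mm²/m = 1.60×10^-8 Ω·m
Section 1: A_strand = π(6.5500e-05)² = 1.348e-08 m²; R₁ = ρL/(N·A_s) = (1.60×10^-8)(267)/(37×1.348e-08) = 8.566 Ω
Section 2: A = π(0.255/2 mm)² = π(1.2750e-04 m)² = 5.107e-08 m²
R₂ = (1.60×10^-8)(177)/(5.107e-08) = 55.45 Ω
R = R₁ + R₂ = 64.0 Ω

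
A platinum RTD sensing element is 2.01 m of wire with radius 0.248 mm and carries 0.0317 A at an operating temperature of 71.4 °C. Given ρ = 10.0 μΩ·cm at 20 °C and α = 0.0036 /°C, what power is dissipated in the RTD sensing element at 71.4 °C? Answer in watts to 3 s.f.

ρ = 10.0 μΩ·cm = 1.00×10^-7 Ω·m
A = πr² = π(2.4800e-04 m)² = 1.932e-07 m²
R₍20₎ = ρL/A = (1.00×10^-7)(2.01)/(1.932e-07) = 1.04 Ω
R₍71.4₎ = R₍20₎(1 + αΔT) = 1.04 × (1 + 0.0036×51.4) = 1.233 Ω
P = I²R = (0.0317)² × 1.233 = 0.00124 W

0.00124 W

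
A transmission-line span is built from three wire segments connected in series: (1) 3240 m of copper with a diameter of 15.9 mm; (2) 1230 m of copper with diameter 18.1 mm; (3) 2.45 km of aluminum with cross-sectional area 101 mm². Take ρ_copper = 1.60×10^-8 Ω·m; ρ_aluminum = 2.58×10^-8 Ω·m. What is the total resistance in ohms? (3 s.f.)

0.963 Ω

Seg 1: A = π(d/2)² = π(7.9500e-03 m)² = 1.986e-04 m²
R_1 = (1.60×10^-8)(3240)/(1.986e-04) = 0.2611 Ω
Seg 2: A = π(d/2)² = π(9.0500e-03 m)² = 2.573e-04 m²
R_2 = (1.60×10^-8)(1230)/(2.573e-04) = 0.07649 Ω
Seg 3: A = 101 mm² = 1.010e-04 m²
R_3 = (2.58×10^-8)(2450)/(1.010e-04) = 0.6258 Ω
R_total = R_1 + R_2 + R_3 = 0.963 Ω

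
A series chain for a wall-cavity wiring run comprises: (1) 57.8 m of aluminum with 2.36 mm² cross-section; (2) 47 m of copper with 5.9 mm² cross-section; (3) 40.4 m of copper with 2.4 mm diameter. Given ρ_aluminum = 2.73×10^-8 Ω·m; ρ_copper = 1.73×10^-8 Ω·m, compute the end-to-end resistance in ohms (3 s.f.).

0.961 Ω

Seg 1: A = 2.36 mm² = 2.360e-06 m²
R_1 = (2.73×10^-8)(57.8)/(2.360e-06) = 0.6686 Ω
Seg 2: A = 5.9 mm² = 5.900e-06 m²
R_2 = (1.73×10^-8)(47)/(5.900e-06) = 0.1378 Ω
Seg 3: A = π(d/2)² = π(1.2000e-03 m)² = 4.524e-06 m²
R_3 = (1.73×10^-8)(40.4)/(4.524e-06) = 0.1545 Ω
R_total = R_1 + R_2 + R_3 = 0.961 Ω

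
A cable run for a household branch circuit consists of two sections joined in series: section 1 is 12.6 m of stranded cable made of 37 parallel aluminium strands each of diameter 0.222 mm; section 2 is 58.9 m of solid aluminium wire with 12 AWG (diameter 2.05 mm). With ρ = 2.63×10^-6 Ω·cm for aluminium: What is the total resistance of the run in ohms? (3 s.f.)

0.701 Ω

ρ = 2.63×10^-6 Ω·cm = 2.63×10^-8 Ω·m
Section 1: A_strand = π(1.1100e-04)² = 3.871e-08 m²; R₁ = ρL/(N·A_s) = (2.63×10^-8)(12.6)/(37×3.871e-08) = 0.2314 Ω
Section 2: A = π(2.05/2 mm)² = π(1.0250e-03 m)² = 3.301e-06 m²
R₂ = (2.63×10^-8)(58.9)/(3.301e-06) = 0.4693 Ω
R = R₁ + R₂ = 0.701 Ω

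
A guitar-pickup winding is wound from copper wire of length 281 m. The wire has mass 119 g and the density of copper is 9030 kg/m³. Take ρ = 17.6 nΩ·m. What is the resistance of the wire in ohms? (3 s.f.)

ρ = 17.6 nΩ·m = 1.76×10^-8 Ω·m
A = m/(density·L) = 0.119/(9030×281) = 4.6898e-08 m²
R = ρL/A = (1.76×10^-8)(281)/(4.6898e-08) = 105 Ω

105 Ω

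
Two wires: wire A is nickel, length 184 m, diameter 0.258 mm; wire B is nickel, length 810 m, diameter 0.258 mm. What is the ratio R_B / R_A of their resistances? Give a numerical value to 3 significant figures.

4.40

R ∝ ρL/d², so R_B/R_A = (L_B/L_A)
= (810/184) = 4.40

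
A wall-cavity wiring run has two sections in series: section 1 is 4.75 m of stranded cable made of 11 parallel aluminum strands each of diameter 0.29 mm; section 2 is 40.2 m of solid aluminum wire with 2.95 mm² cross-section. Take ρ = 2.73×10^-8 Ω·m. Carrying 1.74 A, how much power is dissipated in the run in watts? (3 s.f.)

1.67 W

Section 1: A_strand = π(1.4500e-04)² = 6.605e-08 m²; R₁ = ρL/(N·A_s) = (2.73×10^-8)(4.75)/(11×6.605e-08) = 0.1785 Ω
Section 2: A = 2.95 mm² = 2.950e-06 m²
R₂ = (2.73×10^-8)(40.2)/(2.950e-06) = 0.372 Ω
R = R₁ + R₂ = 0.5505 Ω
P = I²R = (1.74)² × 0.5505 = 1.67 W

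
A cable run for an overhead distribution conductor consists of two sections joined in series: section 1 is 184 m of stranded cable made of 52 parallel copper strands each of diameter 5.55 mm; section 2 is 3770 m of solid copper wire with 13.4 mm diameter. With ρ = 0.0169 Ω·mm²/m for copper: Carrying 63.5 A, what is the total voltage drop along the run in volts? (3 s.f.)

ρ = 0.0169 Ω·mm²/m = 1.69×10^-8 Ω·m
Section 1: A_strand = π(2.7750e-03)² = 2.419e-05 m²; R₁ = ρL/(N·A_s) = (1.69×10^-8)(184)/(52×2.419e-05) = 0.002472 Ω
Section 2: A = π(d/2)² = π(6.7000e-03 m)² = 1.410e-04 m²
R₂ = (1.69×10^-8)(3770)/(1.410e-04) = 0.4518 Ω
R = R₁ + R₂ = 0.4543 Ω
V = IR = 63.5 × 0.4543 = 28.8 V

28.8 V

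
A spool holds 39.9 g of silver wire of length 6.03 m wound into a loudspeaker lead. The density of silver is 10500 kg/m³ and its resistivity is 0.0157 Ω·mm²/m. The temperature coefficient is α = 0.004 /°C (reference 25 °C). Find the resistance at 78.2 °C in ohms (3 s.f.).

ρ = 0.0157 Ω·mm²/m = 1.57×10^-8 Ω·m
A = m/(density·L) = 0.0399/(10500×6.03) = 6.3018e-07 m²
R = ρL/A = (1.57×10^-8)(6.03)/(6.3018e-07) = 0.1502 Ω
R(78.2 °C) = 0.1502 × (1 + 0.004×53.2) = 0.182 Ω

0.182 Ω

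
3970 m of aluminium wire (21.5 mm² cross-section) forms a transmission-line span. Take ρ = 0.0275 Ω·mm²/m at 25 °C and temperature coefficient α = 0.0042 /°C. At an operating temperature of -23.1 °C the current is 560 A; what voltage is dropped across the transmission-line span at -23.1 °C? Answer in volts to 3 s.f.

2270 V

ρ = 0.0275 Ω·mm²/m = 2.75×10^-8 Ω·m
A = 21.5 mm² = 2.150e-05 m²
R₍25₎ = ρL/A = (2.75×10^-8)(3970)/(2.150e-05) = 5.078 Ω
R₍-23.1₎ = R₍25₎(1 + αΔT) = 5.078 × (1 + 0.0042×-48.1) = 4.052 Ω
V = IR = 560 × 4.052 = 2270 V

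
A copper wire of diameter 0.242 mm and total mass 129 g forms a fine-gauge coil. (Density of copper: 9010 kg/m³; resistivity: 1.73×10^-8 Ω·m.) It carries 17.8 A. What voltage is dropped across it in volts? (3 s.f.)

A = π(d/2)² = π(1.2100e-04 m)² = 4.5996e-08 m²
L = m/(density·A) = 0.129/(9010×4.5996e-08) = 311.3 m
R = ρL/A = (1.73×10^-8)(311.3)/(4.5996e-08) = 117.1 Ω
V = IR = 17.8 × 117.1 = 2080 V

2080 V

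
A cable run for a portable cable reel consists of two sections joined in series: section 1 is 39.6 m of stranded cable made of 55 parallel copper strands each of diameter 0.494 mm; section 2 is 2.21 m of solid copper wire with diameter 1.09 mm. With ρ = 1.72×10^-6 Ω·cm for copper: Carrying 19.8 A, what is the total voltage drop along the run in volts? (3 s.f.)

ρ = 1.72×10^-6 Ω·cm = 1.72×10^-8 Ω·m
Section 1: A_strand = π(2.4700e-04)² = 1.917e-07 m²; R₁ = ρL/(N·A_s) = (1.72×10^-8)(39.6)/(55×1.917e-07) = 0.06461 Ω
Section 2: A = π(d/2)² = π(5.4500e-04 m)² = 9.331e-07 m²
R₂ = (1.72×10^-8)(2.21)/(9.331e-07) = 0.04074 Ω
R = R₁ + R₂ = 0.1053 Ω
V = IR = 19.8 × 0.1053 = 2.09 V

2.09 V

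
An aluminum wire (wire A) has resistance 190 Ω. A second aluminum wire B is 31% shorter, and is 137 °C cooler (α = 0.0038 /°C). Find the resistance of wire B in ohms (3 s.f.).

R ∝ ρL/d² with ρ ∝ (1+αΔT), so R_B/R_A = (1 − 31/100) × (1 − 0.0038×137)
= 0.69 × 0.4794 = 0.3308
R_B = 0.3308 × 190 = 62.8 Ω

62.8 Ω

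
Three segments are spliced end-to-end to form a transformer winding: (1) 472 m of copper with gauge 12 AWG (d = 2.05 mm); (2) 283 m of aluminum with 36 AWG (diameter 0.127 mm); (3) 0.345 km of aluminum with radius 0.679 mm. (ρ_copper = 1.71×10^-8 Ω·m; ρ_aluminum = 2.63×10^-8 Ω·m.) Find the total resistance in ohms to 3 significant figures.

Seg 1: A = π(2.05/2 mm)² = π(1.0250e-03 m)² = 3.301e-06 m²
R_1 = (1.71×10^-8)(472)/(3.301e-06) = 2.445 Ω
Seg 2: A = π(0.127/2 mm)² = π(6.3500e-05 m)² = 1.267e-08 m²
R_2 = (2.63×10^-8)(283)/(1.267e-08) = 587.6 Ω
Seg 3: A = πr² = π(6.7900e-04 m)² = 1.448e-06 m²
R_3 = (2.63×10^-8)(345)/(1.448e-06) = 6.264 Ω
R_total = R_1 + R_2 + R_3 = 596 Ω

596 Ω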